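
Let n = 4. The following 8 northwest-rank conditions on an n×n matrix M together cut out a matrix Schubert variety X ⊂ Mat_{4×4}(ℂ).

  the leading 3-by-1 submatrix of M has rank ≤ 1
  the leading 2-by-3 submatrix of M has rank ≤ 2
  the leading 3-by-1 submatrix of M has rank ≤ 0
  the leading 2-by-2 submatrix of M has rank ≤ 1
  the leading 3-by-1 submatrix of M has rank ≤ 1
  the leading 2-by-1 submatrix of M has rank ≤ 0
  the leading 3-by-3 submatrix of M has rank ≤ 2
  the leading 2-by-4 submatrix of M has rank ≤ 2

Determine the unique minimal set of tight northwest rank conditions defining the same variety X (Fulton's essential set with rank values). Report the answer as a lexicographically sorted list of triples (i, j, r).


Propagating the 8 rank bounds to every northwest block:

  row 1: 0, 1, 1, 1
  row 2: 0, 1, 2, 2
  row 3: 0, 1, 2, 3
  row 4: 1, 2, 3, 4

reading off 1-entries of Δ²R: w = (2, 3, 4, 1).

1 SE-corner of the 3-cell Rothe diagram gives Ess(w):

[(3, 1, 0)]


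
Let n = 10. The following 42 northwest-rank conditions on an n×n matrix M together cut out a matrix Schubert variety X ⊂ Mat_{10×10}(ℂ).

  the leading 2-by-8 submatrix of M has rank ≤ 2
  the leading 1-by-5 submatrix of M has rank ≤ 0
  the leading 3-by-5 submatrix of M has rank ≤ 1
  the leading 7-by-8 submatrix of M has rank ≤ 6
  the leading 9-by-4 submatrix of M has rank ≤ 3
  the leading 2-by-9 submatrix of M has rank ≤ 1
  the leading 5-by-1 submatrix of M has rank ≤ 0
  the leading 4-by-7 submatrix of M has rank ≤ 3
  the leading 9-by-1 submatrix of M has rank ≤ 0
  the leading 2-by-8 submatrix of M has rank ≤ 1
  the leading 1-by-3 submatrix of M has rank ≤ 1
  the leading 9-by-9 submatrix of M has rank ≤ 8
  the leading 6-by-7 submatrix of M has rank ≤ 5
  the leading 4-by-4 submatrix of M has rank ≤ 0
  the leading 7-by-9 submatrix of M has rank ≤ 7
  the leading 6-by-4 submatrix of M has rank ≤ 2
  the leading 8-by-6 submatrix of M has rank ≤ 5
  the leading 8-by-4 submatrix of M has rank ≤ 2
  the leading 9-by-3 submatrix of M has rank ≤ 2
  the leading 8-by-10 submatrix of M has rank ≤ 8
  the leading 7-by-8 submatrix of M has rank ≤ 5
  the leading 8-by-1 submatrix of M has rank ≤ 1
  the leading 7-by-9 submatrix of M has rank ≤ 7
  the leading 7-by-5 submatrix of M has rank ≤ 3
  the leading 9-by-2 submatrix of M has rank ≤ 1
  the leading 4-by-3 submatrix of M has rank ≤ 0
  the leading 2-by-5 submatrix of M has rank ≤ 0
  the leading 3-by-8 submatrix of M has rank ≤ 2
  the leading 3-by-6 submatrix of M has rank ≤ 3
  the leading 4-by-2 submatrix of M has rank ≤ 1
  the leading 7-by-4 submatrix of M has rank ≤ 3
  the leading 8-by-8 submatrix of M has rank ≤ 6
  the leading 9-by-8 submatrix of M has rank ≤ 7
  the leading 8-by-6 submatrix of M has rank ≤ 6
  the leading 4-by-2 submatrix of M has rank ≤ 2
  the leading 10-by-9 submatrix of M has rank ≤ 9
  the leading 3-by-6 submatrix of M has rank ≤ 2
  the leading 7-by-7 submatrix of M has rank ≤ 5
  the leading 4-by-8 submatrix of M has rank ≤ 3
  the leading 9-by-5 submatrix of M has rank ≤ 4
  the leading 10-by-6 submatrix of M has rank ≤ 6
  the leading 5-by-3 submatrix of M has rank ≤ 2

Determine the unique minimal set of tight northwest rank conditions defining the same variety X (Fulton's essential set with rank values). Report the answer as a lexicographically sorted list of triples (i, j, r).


Rank table r_w(10×10) implied by the 42 constraints:

  R[1]: 0 | 0 | 0 | 0 | 0 | 1 | 1 | 1 | 1 | 1
  R[2]: 0 | 0 | 0 | 0 | 0 | 1 | 1 | 1 | 1 | 2
  R[3]: 0 | 0 | 0 | 0 | 1 | 2 | 2 | 2 | 2 | 3
  R[4]: 0 | 0 | 0 | 0 | 1 | 2 | 3 | 3 | 3 | 4
  R[5]: 0 | 1 | 1 | 1 | 2 | 3 | 4 | 4 | 4 | 5
  R[6]: 0 | 1 | 2 | 2 | 3 | 4 | 5 | 5 | 5 | 6
  R[7]: 0 | 1 | 2 | 2 | 3 | 4 | 5 | 5 | 6 | 7
  R[8]: 0 | 1 | 2 | 2 | 3 | 4 | 5 | 6 | 7 | 8
  R[9]: 0 | 1 | 2 | 3 | 4 | 5 | 6 | 7 | 8 | 9
  R[10]: 1 | 2 | 3 | 4 | 5 | 6 | 7 | 8 | 9 | 10

reading off 1-entries of Δ²R: w = (6, 10, 5, 7, 2, 3, 9, 8, 4, 1).

Fulton essential set (6 of the 29 Rothe cells):

[(2, 5, 0), (2, 9, 1), (4, 4, 0), (7, 8, 5), (8, 4, 2), (9, 1, 0)]


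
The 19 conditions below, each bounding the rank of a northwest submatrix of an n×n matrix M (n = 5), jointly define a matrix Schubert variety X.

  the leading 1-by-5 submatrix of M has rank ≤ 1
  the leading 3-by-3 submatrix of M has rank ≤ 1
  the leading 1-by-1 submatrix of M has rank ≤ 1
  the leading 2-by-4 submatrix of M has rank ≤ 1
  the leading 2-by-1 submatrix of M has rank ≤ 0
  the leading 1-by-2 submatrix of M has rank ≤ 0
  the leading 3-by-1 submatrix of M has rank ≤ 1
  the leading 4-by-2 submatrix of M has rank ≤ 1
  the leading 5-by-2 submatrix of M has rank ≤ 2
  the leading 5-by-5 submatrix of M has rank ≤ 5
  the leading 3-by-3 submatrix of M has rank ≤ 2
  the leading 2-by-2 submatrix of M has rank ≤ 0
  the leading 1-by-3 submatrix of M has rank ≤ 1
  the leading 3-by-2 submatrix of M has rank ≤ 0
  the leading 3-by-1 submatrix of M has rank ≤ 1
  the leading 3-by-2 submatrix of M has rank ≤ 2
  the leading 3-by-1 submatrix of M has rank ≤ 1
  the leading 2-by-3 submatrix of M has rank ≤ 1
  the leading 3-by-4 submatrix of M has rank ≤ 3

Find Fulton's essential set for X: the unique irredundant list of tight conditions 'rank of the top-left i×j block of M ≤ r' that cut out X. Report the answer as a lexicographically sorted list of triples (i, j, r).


Rank table r_w(5×5) implied by the 19 constraints:

  R[1]: 0 | 0 | 1 | 1 | 1
  R[2]: 0 | 0 | 1 | 1 | 2
  R[3]: 0 | 0 | 1 | 2 | 3
  R[4]: 1 | 1 | 2 | 3 | 4
  R[5]: 1 | 2 | 3 | 4 | 5

reading off 1-entries of Δ²R: w = (3, 5, 4, 1, 2).

ℓ(w)=7; the 2 essential cells (i,j,r):

[(2, 4, 1), (3, 2, 0)]


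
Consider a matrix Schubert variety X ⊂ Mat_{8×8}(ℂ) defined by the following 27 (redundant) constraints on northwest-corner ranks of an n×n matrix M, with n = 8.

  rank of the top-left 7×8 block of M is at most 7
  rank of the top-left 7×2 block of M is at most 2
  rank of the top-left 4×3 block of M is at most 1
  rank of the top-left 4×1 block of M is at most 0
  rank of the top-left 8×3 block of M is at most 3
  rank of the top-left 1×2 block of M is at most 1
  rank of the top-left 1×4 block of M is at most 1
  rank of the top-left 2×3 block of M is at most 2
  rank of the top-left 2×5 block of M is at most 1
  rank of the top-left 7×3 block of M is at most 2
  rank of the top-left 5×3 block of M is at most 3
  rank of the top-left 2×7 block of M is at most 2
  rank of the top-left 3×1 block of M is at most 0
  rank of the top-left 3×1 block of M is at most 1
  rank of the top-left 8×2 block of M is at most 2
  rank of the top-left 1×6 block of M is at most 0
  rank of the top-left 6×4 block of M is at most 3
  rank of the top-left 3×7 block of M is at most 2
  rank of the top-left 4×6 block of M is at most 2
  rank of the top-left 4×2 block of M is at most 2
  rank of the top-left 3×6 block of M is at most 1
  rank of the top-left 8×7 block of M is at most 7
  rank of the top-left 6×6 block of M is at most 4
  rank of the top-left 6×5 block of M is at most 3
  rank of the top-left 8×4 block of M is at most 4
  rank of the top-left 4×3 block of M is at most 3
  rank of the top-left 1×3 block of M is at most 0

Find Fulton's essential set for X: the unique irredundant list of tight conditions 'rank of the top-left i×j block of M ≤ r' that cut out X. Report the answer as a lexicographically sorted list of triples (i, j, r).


Reconstructing r_w from the 27 given conditions:

  0 | 0 | 0 | 0 | 0 | 0 | 1 | 1
  0 | 1 | 1 | 1 | 1 | 1 | 2 | 2
  0 | 1 | 1 | 1 | 1 | 1 | 2 | 3
  0 | 1 | 1 | 2 | 2 | 2 | 3 | 4
  1 | 2 | 2 | 3 | 3 | 3 | 4 | 5
  1 | 2 | 2 | 3 | 3 | 4 | 5 | 6
  1 | 2 | 2 | 3 | 4 | 5 | 6 | 7
  1 | 2 | 3 | 4 | 5 | 6 | 7 | 8

hence w(1..8) = (7, 2, 8, 4, 1, 6, 5, 3).

6 SE-corners of the 17-cell Rothe diagram give Ess(w):

[(1, 6, 0), (3, 6, 1), (4, 1, 0), (4, 3, 1), (6, 5, 3), (7, 3, 2)]


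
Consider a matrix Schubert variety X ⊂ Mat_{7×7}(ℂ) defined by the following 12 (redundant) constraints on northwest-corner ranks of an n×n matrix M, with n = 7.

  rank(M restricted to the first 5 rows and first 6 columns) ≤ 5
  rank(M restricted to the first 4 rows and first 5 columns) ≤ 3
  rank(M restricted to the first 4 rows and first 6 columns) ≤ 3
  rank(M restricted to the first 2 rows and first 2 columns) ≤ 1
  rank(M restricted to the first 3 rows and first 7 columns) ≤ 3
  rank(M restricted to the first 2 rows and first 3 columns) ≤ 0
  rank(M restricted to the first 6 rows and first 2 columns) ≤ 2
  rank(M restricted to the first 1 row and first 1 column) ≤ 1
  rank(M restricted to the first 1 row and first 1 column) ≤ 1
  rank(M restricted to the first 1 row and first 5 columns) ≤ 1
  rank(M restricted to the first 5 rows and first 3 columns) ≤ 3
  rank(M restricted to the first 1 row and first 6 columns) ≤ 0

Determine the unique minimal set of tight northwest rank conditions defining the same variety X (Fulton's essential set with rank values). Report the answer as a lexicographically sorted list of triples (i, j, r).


Rank table r_w(7×7) implied by the 12 constraints:

  i=1: 0 0 0 0 0 0 1
  i=2: 0 0 0 1 1 1 2
  i=3: 1 1 1 2 2 2 3
  i=4: 1 2 2 3 3 3 4
  i=5: 1 2 3 4 4 4 5
  i=6: 1 2 3 4 5 5 6
  i=7: 1 2 3 4 5 6 7

so w = (7, 4, 1, 2, 3, 5, 6).

|D(w)|=9, |Ess(w)|=2:

[(1, 6, 0), (2, 3, 0)]


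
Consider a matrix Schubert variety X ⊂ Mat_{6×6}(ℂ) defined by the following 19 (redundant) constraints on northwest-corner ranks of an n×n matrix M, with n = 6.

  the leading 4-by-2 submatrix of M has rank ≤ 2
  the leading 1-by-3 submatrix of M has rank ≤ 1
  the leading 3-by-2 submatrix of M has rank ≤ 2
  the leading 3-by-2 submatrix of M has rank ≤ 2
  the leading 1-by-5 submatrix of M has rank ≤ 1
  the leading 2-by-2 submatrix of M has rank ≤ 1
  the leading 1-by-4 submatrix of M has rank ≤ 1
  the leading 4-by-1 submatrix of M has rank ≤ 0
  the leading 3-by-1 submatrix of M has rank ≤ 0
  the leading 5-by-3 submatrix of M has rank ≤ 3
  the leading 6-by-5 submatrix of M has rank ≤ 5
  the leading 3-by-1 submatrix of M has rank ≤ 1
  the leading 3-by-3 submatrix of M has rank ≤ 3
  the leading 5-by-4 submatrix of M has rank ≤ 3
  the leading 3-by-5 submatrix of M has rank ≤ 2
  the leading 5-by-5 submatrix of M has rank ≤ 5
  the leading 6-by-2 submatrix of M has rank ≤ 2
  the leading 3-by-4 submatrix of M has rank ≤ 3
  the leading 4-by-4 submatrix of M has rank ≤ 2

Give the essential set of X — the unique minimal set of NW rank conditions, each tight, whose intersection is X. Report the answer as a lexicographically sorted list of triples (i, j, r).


Recovering R(i,j) via the rank-extension bound from the 19 conditions:

  R[1]: 0 1 1 1 1 1
  R[2]: 0 1 2 2 2 2
  R[3]: 0 1 2 2 2 3
  R[4]: 0 1 2 2 3 4
  R[5]: 1 2 3 3 4 5
  R[6]: 1 2 3 4 5 6

the unique w with this rank table is (2, 3, 6, 5, 1, 4).

Rothe diagram D(w) (7 cells), 3 SE-corners (essential conditions):

[(3, 5, 2), (4, 1, 0), (4, 4, 2)]


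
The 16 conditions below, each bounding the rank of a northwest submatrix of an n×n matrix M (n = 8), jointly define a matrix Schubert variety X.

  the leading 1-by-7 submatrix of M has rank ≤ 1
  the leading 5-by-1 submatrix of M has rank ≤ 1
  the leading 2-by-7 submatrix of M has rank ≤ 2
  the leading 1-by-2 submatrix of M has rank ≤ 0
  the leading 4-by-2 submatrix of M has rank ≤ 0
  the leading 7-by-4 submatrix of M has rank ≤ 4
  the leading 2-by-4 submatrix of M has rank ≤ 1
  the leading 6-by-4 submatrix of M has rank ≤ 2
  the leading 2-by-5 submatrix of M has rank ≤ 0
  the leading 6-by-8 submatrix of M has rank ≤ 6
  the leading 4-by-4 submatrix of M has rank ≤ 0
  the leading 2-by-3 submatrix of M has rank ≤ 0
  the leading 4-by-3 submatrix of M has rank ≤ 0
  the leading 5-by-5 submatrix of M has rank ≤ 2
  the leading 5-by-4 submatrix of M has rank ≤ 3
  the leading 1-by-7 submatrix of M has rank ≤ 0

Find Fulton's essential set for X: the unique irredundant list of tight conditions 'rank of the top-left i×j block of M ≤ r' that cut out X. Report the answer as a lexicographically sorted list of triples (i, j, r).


Propagating the 16 rank bounds to every northwest block:

  i=1: 0 | 0 | 0 | 0 | 0 | 0 | 0 | 1
  i=2: 0 | 0 | 0 | 0 | 0 | 1 | 1 | 2
  i=3: 0 | 0 | 0 | 0 | 1 | 2 | 2 | 3
  i=4: 0 | 0 | 0 | 0 | 1 | 2 | 3 | 4
  i=5: 1 | 1 | 1 | 1 | 2 | 3 | 4 | 5
  i=6: 1 | 2 | 2 | 2 | 3 | 4 | 5 | 6
  i=7: 1 | 2 | 3 | 3 | 4 | 5 | 6 | 7
  i=8: 1 | 2 | 3 | 4 | 5 | 6 | 7 | 8

so w = (8, 6, 5, 7, 1, 2, 3, 4).

ℓ(w)=20; the 3 essential cells (i,j,r):

[(1, 7, 0), (2, 5, 0), (4, 4, 0)]


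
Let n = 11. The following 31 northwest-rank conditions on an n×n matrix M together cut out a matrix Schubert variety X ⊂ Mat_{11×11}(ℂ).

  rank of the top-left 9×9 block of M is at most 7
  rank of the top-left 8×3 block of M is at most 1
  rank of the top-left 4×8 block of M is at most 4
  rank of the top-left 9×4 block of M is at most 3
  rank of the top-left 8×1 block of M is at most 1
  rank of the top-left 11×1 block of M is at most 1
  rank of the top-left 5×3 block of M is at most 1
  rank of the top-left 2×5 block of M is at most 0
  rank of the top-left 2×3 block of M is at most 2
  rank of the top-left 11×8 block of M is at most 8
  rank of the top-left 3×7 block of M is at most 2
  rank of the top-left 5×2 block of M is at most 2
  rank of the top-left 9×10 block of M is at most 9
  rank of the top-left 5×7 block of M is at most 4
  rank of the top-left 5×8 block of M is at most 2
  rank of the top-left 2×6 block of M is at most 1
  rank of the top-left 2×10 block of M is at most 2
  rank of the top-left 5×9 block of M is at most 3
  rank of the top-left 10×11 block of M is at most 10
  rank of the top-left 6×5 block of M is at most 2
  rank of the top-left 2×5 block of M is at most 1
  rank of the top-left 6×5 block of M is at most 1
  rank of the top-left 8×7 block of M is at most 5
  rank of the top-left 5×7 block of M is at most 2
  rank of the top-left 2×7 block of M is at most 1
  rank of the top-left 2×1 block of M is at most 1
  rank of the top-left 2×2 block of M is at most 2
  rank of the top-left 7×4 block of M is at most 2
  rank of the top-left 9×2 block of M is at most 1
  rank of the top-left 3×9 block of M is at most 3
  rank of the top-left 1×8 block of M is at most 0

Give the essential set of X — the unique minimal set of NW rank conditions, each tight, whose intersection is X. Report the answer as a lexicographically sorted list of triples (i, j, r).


Reconstructing r_w from the 31 given conditions:

  row 1: 0 0 0 0 0 0 0 0 1 1 1
  row 2: 0 0 0 0 0 1 1 1 2 2 2
  row 3: 1 1 1 1 1 2 2 2 3 3 3
  row 4: 1 1 1 1 1 2 2 2 3 4 4
  row 5: 1 1 1 1 1 2 2 2 3 4 5
  row 6: 1 1 1 1 1 2 3 3 4 5 6
  row 7: 1 1 1 2 2 3 4 4 5 6 7
  row 8: 1 1 1 2 3 4 5 5 6 7 8
  row 9: 1 1 2 3 4 5 6 6 7 8 9
  row 10: 1 2 3 4 5 6 7 7 8 9 10
  row 11: 1 2 3 4 5 6 7 8 9 10 11

the unique w with this rank table is (9, 6, 1, 10, 11, 7, 4, 5, 3, 2, 8).

|D(w)|=34, |Ess(w)|=6:

[(1, 8, 0), (2, 5, 0), (5, 8, 2), (6, 5, 1), (8, 3, 1), (9, 2, 1)]


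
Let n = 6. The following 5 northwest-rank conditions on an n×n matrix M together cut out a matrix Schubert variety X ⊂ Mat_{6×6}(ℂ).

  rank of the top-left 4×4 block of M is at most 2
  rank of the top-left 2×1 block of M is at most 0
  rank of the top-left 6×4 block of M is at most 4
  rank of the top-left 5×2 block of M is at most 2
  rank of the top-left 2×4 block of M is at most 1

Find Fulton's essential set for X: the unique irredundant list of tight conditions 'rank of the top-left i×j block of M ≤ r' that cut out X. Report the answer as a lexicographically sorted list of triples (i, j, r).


Computing R[i][j] = min implied NW-rank bound (n=6, 5 conditions):

  i=1: 0 1 1 1 1 1
  i=2: 0 1 1 1 2 2
  i=3: 1 2 2 2 3 3
  i=4: 1 2 2 2 3 4
  i=5: 1 2 3 3 4 5
  i=6: 1 2 3 4 5 6

the unique w with this rank table is (2, 5, 1, 6, 3, 4).

D(w) has 6 cells with 3 SE-corners; essential set:

[(2, 1, 0), (2, 4, 1), (4, 4, 2)]


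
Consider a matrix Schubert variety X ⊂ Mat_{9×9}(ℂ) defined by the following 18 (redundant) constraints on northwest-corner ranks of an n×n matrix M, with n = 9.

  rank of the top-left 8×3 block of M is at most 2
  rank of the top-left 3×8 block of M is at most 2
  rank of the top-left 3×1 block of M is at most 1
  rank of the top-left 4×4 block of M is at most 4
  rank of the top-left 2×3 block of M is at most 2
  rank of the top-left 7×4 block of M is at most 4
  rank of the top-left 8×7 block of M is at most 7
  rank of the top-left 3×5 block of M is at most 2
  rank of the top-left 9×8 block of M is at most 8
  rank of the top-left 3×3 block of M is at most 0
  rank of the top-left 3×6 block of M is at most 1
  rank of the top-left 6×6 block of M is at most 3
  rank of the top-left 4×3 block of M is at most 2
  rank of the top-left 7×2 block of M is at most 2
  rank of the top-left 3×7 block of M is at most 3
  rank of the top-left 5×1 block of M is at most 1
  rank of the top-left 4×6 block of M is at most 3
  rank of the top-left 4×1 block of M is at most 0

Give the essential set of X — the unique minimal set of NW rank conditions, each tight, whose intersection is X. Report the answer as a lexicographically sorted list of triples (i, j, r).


Propagating the 18 rank bounds to every northwest block:

  R[1]: 0 0 0 1 1 1 1 1 1
  R[2]: 0 0 0 1 1 1 2 2 2
  R[3]: 0 0 0 1 1 1 2 2 3
  R[4]: 0 1 1 2 2 2 3 3 4
  R[5]: 1 2 2 3 3 3 4 4 5
  R[6]: 1 2 2 3 3 3 4 5 6
  R[7]: 1 2 2 3 4 4 5 6 7
  R[8]: 1 2 2 3 4 5 6 7 8
  R[9]: 1 2 3 4 5 6 7 8 9

second differences of R give the permutation w = (4, 7, 9, 2, 1, 8, 5, 6, 3).

Fulton essential set (6 of the 20 Rothe cells):

[(3, 3, 0), (3, 6, 1), (3, 8, 2), (4, 1, 0), (6, 6, 3), (8, 3, 2)]


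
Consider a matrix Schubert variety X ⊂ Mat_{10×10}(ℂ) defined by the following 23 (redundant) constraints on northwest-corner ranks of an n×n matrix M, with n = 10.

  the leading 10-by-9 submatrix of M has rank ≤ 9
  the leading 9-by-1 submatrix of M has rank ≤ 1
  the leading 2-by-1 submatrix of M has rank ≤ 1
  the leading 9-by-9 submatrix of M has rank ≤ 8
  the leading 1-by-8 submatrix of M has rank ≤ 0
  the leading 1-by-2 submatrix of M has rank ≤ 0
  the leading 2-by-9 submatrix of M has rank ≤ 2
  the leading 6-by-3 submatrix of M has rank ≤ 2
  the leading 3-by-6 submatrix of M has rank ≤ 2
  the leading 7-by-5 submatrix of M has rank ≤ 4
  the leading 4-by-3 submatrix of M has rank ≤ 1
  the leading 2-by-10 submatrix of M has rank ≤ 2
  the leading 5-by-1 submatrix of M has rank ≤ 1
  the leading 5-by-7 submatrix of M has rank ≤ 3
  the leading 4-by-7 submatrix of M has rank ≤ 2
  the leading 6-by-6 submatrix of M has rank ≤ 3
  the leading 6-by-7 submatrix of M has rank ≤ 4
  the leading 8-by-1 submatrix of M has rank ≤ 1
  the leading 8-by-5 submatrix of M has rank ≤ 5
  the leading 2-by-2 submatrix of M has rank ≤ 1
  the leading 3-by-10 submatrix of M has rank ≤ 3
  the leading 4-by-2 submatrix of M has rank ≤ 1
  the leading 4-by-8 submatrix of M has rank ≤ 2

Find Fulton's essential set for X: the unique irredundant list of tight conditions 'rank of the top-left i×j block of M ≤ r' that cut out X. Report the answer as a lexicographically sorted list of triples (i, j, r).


Recovering R(i,j) via the rank-extension bound from the 23 conditions:

  row 1: 0  0  0  0  0  0  0  0  1  1
  row 2: 1  1  1  1  1  1  1  1  2  2
  row 3: 1  1  1  2  2  2  2  2  3  3
  row 4: 1  1  1  2  2  2  2  2  3  4
  row 5: 1  2  2  3  3  3  3  3  4  5
  row 6: 1  2  2  3  3  3  4  4  5  6
  row 7: 1  2  3  4  4  4  5  5  6  7
  row 8: 1  2  3  4  5  5  6  6  7  8
  row 9: 1  2  3  4  5  6  7  7  8  9
  row 10: 1  2  3  4  5  6  7  8  9  10

the unique w with this rank table is (9, 1, 4, 10, 2, 7, 3, 5, 6, 8).

D(w) has 19 cells with 5 SE-corners; essential set:

[(1, 8, 0), (4, 3, 1), (4, 8, 2), (6, 3, 2), (6, 6, 3)]


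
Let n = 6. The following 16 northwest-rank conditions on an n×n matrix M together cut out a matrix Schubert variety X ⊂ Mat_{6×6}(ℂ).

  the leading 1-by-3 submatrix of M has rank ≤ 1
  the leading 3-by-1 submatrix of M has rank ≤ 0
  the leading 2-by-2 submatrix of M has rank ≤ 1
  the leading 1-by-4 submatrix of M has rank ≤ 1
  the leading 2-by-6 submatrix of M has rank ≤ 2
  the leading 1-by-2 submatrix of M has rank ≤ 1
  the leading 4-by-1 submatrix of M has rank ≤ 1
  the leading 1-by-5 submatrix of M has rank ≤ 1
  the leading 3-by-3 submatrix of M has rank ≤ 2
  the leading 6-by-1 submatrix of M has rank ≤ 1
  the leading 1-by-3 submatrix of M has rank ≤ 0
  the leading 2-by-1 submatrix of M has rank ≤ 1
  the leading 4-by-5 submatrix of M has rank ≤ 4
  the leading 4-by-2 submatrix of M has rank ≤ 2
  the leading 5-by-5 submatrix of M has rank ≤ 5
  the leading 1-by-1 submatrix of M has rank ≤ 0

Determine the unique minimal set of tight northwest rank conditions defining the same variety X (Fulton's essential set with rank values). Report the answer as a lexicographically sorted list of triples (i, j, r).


The tightest implied rank at each (i,j), from the 16 conditions:

  0, 0, 0, 1, 1, 1
  0, 1, 1, 2, 2, 2
  0, 1, 2, 3, 3, 3
  1, 2, 3, 4, 4, 4
  1, 2, 3, 4, 5, 5
  1, 2, 3, 4, 5, 6

hence w(1..6) = (4, 2, 3, 1, 5, 6).

D(w) has 5 cells with 2 SE-corners; essential set:

[(1, 3, 0), (3, 1, 0)]


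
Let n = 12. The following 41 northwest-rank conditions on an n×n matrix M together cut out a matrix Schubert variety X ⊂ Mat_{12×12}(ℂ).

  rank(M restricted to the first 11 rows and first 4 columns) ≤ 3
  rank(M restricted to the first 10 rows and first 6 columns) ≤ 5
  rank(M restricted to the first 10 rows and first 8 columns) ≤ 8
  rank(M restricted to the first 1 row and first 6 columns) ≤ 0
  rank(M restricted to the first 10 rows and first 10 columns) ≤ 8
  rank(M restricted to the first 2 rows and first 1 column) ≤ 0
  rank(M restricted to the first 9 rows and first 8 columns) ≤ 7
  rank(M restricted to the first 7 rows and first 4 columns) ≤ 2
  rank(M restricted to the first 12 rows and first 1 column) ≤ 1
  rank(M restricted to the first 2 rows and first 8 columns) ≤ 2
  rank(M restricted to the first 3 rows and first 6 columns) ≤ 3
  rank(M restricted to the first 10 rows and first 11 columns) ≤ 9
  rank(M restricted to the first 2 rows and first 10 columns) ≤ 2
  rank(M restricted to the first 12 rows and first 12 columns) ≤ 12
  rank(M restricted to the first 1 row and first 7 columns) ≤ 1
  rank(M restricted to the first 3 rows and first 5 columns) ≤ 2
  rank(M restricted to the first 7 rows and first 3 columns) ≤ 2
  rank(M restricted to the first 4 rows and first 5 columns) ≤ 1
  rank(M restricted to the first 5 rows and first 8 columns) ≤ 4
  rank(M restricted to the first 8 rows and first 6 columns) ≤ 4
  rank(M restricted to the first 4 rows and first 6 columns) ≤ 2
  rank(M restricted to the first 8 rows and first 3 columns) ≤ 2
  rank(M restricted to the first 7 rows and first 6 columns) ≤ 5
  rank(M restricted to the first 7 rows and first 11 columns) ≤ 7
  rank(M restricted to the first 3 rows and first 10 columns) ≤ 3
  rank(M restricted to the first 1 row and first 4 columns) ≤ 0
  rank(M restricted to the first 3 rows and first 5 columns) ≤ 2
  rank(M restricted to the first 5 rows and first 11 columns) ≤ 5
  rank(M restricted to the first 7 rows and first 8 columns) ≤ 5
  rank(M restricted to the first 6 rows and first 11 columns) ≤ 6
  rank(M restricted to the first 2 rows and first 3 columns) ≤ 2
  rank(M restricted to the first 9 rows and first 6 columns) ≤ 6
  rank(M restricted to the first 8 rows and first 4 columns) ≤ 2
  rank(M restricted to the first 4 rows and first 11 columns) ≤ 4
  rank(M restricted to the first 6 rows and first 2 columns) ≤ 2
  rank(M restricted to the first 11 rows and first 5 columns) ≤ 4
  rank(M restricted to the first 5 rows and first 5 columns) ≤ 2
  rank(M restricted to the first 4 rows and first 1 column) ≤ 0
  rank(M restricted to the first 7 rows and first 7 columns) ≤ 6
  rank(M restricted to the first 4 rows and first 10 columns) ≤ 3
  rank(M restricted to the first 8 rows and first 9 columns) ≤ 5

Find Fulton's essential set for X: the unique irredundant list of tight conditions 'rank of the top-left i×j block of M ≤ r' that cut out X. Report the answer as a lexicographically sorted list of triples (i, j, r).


Recovering R(i,j) via the rank-extension bound from the 41 conditions:

  i=1: 0 | 0 | 0 | 0 | 0 | 0 | 1 | 1 | 1 | 1 | 1 | 1
  i=2: 0 | 1 | 1 | 1 | 1 | 1 | 2 | 2 | 2 | 2 | 2 | 2
  i=3: 0 | 1 | 1 | 1 | 1 | 2 | 3 | 3 | 3 | 3 | 3 | 3
  i=4: 0 | 1 | 1 | 1 | 1 | 2 | 3 | 3 | 3 | 3 | 4 | 4
  i=5: 1 | 2 | 2 | 2 | 2 | 3 | 4 | 4 | 4 | 4 | 5 | 5
  i=6: 1 | 2 | 2 | 2 | 3 | 4 | 5 | 5 | 5 | 5 | 6 | 6
  i=7: 1 | 2 | 2 | 2 | 3 | 4 | 5 | 5 | 5 | 6 | 7 | 7
  i=8: 1 | 2 | 2 | 2 | 3 | 4 | 5 | 5 | 5 | 6 | 7 | 8
  i=9: 1 | 2 | 3 | 3 | 4 | 5 | 6 | 6 | 6 | 7 | 8 | 9
  i=10: 1 | 2 | 3 | 3 | 4 | 5 | 6 | 7 | 7 | 8 | 9 | 10
  i=11: 1 | 2 | 3 | 3 | 4 | 5 | 6 | 7 | 8 | 9 | 10 | 11
  i=12: 1 | 2 | 3 | 4 | 5 | 6 | 7 | 8 | 9 | 10 | 11 | 12

the unique w with this rank table is (7, 2, 6, 11, 1, 5, 10, 12, 3, 8, 9, 4).

D(w) has 30 cells with 7 SE-corners; essential set:

[(1, 6, 0), (4, 1, 0), (4, 5, 1), (4, 10, 3), (8, 4, 2), (8, 9, 5), (11, 4, 3)]


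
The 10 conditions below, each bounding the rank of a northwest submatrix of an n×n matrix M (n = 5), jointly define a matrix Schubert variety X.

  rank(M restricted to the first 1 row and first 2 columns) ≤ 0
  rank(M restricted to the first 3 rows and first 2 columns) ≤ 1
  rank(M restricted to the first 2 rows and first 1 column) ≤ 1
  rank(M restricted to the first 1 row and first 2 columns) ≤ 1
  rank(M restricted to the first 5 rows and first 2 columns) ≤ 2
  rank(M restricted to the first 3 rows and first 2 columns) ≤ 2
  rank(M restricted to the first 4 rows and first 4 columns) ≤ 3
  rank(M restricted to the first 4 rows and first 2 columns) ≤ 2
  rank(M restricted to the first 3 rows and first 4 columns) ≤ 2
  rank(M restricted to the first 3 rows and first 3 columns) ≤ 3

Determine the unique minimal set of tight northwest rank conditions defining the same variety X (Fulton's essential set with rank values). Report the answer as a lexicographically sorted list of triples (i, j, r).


The tightest implied rank at each (i,j), from the 10 conditions:

  0 | 0 | 1 | 1 | 1
  1 | 1 | 2 | 2 | 2
  1 | 1 | 2 | 2 | 3
  1 | 2 | 3 | 3 | 4
  1 | 2 | 3 | 4 | 5

second differences of R give the permutation w = (3, 1, 5, 2, 4).

Rothe diagram D(w) (4 cells), 3 SE-corners (essential conditions):

[(1, 2, 0), (3, 2, 1), (3, 4, 2)]


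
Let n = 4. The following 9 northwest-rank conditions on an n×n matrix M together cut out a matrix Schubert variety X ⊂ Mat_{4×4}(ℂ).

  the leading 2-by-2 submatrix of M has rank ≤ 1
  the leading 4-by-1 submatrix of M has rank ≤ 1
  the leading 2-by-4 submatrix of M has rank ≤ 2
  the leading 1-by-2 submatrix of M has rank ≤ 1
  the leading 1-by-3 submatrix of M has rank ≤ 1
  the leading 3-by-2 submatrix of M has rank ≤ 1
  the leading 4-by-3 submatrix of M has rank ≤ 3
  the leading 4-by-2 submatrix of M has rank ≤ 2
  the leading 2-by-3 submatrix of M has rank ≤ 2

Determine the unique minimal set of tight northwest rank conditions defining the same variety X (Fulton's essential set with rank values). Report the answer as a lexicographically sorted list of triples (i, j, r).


The tightest implied rank at each (i,j), from the 9 conditions:

  R[1]: 1, 1, 1, 1
  R[2]: 1, 1, 2, 2
  R[3]: 1, 1, 2, 3
  R[4]: 1, 2, 3, 4

the unique w with this rank table is (1, 3, 4, 2).

D(w) has 2 cells with 1 SE-corner; essential set:

[(3, 2, 1)]


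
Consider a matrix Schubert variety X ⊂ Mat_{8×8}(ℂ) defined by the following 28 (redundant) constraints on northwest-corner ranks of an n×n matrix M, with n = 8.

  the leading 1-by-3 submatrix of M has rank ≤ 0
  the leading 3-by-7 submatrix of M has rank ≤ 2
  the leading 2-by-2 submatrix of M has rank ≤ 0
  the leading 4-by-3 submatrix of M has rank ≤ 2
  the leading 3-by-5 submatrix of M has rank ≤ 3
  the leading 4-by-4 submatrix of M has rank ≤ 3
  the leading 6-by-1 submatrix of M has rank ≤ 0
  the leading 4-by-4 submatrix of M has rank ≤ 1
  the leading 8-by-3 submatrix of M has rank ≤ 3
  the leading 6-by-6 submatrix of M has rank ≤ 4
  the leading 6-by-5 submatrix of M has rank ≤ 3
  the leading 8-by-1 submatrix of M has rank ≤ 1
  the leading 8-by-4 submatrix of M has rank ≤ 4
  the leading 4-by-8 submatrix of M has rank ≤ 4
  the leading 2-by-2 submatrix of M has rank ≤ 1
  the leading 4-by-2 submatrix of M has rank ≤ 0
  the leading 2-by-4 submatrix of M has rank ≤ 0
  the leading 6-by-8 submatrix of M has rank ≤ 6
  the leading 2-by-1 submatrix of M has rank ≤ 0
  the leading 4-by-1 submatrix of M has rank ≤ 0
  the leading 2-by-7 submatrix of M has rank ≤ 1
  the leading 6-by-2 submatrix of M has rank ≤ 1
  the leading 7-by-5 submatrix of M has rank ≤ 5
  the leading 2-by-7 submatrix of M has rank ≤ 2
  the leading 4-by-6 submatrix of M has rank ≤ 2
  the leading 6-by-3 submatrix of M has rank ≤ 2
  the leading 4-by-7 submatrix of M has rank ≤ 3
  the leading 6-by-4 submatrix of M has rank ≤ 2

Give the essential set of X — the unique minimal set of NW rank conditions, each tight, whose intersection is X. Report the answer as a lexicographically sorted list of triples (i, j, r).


Computing R[i][j] = min implied NW-rank bound (n=8, 28 conditions):

  i=1: 0 | 0 | 0 | 0 | 1 | 1 | 1 | 1
  i=2: 0 | 0 | 0 | 0 | 1 | 1 | 1 | 2
  i=3: 0 | 0 | 1 | 1 | 2 | 2 | 2 | 3
  i=4: 0 | 0 | 1 | 1 | 2 | 2 | 3 | 4
  i=5: 0 | 1 | 2 | 2 | 3 | 3 | 4 | 5
  i=6: 0 | 1 | 2 | 2 | 3 | 4 | 5 | 6
  i=7: 1 | 2 | 3 | 3 | 4 | 5 | 6 | 7
  i=8: 1 | 2 | 3 | 4 | 5 | 6 | 7 | 8

second differences of R give the permutation w = (5, 8, 3, 7, 2, 6, 1, 4).

Fulton essential set (7 of the 19 Rothe cells):

[(2, 4, 0), (2, 7, 1), (4, 2, 0), (4, 4, 1), (4, 6, 2), (6, 1, 0), (6, 4, 2)]


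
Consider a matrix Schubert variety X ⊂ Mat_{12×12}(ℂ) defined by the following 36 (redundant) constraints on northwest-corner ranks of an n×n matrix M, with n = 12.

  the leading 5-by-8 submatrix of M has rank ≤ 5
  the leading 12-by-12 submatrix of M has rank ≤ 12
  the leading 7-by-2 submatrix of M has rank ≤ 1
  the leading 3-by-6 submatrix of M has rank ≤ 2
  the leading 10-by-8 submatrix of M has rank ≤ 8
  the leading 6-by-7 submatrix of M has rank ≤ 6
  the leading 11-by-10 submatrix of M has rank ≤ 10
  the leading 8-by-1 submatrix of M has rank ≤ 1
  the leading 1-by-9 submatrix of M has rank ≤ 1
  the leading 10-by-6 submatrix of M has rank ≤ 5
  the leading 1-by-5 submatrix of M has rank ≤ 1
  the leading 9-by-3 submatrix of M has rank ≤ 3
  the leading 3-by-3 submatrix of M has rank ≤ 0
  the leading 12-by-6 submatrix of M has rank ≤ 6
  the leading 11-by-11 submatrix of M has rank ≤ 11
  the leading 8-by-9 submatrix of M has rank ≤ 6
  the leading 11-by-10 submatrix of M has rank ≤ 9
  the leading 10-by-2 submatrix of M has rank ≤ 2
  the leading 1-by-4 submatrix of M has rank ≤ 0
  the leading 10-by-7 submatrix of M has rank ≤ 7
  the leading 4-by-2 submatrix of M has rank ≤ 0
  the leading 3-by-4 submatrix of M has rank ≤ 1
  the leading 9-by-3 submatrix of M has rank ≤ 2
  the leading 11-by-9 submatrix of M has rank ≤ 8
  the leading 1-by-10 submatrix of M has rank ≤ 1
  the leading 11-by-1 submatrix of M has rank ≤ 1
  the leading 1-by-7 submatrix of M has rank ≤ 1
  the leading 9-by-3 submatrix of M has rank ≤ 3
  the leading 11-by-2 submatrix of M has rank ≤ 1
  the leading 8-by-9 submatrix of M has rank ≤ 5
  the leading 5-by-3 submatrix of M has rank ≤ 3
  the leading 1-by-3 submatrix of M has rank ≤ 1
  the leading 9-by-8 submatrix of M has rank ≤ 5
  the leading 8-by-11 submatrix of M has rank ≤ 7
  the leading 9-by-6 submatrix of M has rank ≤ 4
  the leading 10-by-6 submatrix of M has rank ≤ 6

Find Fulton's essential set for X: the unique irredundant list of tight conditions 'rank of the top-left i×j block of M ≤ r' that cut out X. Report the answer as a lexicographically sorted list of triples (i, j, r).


Reconstructing r_w from the 36 given conditions:

  R[1]: 0  0  0  0  1  1  1  1  1  1  1  1
  R[2]: 0  0  0  1  2  2  2  2  2  2  2  2
  R[3]: 0  0  0  1  2  2  3  3  3  3  3  3
  R[4]: 0  0  1  2  3  3  4  4  4  4  4  4
  R[5]: 1  1  2  3  4  4  5  5  5  5  5  5
  R[6]: 1  1  2  3  4  4  5  5  5  6  6  6
  R[7]: 1  1  2  3  4  4  5  5  5  6  7  7
  R[8]: 1  1  2  3  4  4  5  5  5  6  7  8
  R[9]: 1  1  2  3  4  4  5  5  6  7  8  9
  R[10]: 1  1  2  3  4  5  6  6  7  8  9  10
  R[11]: 1  1  2  3  4  5  6  7  8  9  10  11
  R[12]: 1  2  3  4  5  6  7  8  9  10  11  12

the unique w with this rank table is (5, 4, 7, 3, 1, 10, 11, 12, 9, 6, 8, 2).

Fulton essential set (8 of the 30 Rothe cells):

[(1, 4, 0), (3, 3, 0), (3, 6, 2), (4, 2, 0), (8, 9, 5), (9, 6, 4), (9, 8, 5), (11, 2, 1)]


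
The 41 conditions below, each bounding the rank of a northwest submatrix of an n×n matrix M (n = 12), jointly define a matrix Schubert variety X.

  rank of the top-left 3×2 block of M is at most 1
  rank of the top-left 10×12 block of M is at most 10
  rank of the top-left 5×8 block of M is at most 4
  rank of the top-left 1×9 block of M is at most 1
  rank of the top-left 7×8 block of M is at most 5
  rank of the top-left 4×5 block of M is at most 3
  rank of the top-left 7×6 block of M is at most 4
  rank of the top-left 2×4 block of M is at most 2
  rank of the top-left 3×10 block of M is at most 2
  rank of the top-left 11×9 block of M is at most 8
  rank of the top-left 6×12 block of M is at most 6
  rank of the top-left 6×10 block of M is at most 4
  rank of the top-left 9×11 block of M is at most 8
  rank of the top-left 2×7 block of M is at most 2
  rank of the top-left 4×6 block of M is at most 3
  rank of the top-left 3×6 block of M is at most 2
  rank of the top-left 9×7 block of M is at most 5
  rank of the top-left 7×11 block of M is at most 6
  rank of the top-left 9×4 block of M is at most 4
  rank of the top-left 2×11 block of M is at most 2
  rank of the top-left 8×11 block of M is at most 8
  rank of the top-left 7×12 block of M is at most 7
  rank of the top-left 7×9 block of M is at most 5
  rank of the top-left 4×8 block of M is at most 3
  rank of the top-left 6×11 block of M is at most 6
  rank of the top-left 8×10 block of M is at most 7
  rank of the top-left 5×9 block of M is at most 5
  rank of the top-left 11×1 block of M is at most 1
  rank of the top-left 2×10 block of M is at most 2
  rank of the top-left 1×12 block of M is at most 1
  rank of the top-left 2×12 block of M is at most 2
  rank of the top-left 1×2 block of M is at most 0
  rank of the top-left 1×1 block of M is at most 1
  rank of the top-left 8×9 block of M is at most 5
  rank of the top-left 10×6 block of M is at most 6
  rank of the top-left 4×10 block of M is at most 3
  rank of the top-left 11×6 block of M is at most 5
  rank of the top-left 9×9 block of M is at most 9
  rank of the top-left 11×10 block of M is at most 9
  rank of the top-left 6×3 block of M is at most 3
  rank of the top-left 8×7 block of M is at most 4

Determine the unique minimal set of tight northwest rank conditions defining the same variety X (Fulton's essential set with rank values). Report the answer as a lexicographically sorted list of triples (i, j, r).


Recovering R(i,j) via the rank-extension bound from the 41 conditions:

  row 1: 0, 0, 1, 1, 1, 1, 1, 1, 1, 1, 1, 1
  row 2: 1, 1, 2, 2, 2, 2, 2, 2, 2, 2, 2, 2
  row 3: 1, 1, 2, 2, 2, 2, 2, 2, 2, 2, 3, 3
  row 4: 1, 2, 3, 3, 3, 3, 3, 3, 3, 3, 4, 4
  row 5: 1, 2, 3, 4, 4, 4, 4, 4, 4, 4, 5, 5
  row 6: 1, 2, 3, 4, 4, 4, 4, 4, 4, 4, 5, 6
  row 7: 1, 2, 3, 4, 4, 4, 4, 5, 5, 5, 6, 7
  row 8: 1, 2, 3, 4, 4, 4, 4, 5, 5, 6, 7, 8
  row 9: 1, 2, 3, 4, 5, 5, 5, 6, 6, 7, 8, 9
  row 10: 1, 2, 3, 4, 5, 5, 6, 7, 7, 8, 9, 10
  row 11: 1, 2, 3, 4, 5, 5, 6, 7, 8, 9, 10, 11
  row 12: 1, 2, 3, 4, 5, 6, 7, 8, 9, 10, 11, 12

second differences of R give the permutation w = (3, 1, 11, 2, 4, 12, 8, 10, 5, 7, 9, 6).

D(w) has 25 cells with 7 SE-corners; essential set:

[(1, 2, 0), (3, 2, 1), (3, 10, 2), (6, 10, 4), (8, 7, 4), (8, 9, 5), (11, 6, 5)]


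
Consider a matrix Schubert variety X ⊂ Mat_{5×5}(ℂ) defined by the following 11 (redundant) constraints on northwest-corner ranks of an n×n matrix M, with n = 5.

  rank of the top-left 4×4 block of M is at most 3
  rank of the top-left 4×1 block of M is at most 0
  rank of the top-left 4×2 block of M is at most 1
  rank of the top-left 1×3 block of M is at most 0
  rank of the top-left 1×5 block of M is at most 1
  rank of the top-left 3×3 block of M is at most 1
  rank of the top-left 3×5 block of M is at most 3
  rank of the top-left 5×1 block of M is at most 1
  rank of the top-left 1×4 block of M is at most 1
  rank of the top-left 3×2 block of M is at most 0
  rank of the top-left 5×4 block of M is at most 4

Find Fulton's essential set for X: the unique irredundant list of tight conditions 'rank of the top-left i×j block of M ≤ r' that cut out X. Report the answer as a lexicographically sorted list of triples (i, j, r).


Rank table r_w(5×5) implied by the 11 constraints:

  i=1: 0  0  0  1  1
  i=2: 0  0  1  2  2
  i=3: 0  0  1  2  3
  i=4: 0  1  2  3  4
  i=5: 1  2  3  4  5

second differences of R give the permutation w = (4, 3, 5, 2, 1).

Rothe diagram D(w) (8 cells), 3 SE-corners (essential conditions):

[(1, 3, 0), (3, 2, 0), (4, 1, 0)]


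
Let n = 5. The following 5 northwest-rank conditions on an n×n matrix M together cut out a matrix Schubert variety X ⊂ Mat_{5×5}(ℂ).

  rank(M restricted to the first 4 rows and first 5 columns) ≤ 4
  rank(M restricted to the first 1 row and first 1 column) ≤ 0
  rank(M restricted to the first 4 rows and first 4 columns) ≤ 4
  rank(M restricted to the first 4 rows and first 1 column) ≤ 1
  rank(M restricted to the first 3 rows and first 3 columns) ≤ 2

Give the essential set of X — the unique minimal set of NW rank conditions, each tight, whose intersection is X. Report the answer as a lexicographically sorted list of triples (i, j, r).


Propagating the 5 rank bounds to every northwest block:

  i=1: 0  1  1  1  1
  i=2: 1  2  2  2  2
  i=3: 1  2  2  3  3
  i=4: 1  2  3  4  4
  i=5: 1  2  3  4  5

hence w(1..5) = (2, 1, 4, 3, 5).

Fulton essential set (2 of the 2 Rothe cells):

[(1, 1, 0), (3, 3, 2)]


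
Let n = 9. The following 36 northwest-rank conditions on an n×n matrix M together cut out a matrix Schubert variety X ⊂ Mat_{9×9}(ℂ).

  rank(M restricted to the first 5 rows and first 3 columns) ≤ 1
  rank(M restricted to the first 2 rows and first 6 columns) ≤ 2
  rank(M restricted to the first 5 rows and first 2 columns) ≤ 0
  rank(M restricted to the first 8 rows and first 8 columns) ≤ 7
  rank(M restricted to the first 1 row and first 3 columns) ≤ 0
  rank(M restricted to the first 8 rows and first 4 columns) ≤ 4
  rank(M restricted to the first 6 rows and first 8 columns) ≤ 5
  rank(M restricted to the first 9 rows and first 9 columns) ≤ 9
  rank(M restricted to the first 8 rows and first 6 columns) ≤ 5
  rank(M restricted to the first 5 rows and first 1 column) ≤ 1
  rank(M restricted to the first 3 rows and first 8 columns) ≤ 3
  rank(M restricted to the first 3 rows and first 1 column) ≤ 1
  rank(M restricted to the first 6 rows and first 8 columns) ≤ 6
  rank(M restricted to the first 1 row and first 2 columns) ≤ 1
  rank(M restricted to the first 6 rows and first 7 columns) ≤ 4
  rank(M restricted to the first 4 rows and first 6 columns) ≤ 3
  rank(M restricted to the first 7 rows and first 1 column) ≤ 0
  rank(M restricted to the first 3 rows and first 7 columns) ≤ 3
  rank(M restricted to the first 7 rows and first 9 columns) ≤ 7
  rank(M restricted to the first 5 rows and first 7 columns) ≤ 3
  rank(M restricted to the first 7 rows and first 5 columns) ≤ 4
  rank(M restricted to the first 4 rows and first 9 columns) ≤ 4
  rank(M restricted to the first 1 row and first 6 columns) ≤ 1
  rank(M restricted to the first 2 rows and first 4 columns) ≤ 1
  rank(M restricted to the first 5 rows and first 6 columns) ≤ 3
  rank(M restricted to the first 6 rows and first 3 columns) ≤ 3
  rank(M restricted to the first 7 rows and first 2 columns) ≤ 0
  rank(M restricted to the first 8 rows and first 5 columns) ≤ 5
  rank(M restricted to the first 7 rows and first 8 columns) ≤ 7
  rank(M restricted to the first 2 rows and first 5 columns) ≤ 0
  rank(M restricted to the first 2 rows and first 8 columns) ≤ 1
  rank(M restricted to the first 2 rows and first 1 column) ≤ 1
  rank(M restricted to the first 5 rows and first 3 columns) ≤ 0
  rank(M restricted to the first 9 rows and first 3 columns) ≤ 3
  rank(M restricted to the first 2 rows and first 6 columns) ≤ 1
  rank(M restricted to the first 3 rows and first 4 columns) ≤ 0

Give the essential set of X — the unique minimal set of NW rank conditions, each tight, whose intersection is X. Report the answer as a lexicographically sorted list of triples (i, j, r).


Recovering R(i,j) via the rank-extension bound from the 36 conditions:

  row 1: 0 0 0 0 0 1 1 1 1
  row 2: 0 0 0 0 0 1 1 1 2
  row 3: 0 0 0 0 1 2 2 2 3
  row 4: 0 0 0 1 2 3 3 3 4
  row 5: 0 0 0 1 2 3 3 4 5
  row 6: 0 0 1 2 3 4 4 5 6
  row 7: 0 0 1 2 3 4 5 6 7
  row 8: 1 1 2 3 4 5 6 7 8
  row 9: 1 2 3 4 5 6 7 8 9

giving w = (6, 9, 5, 4, 8, 3, 7, 1, 2) via Δ²R.

D(w) has 27 cells with 6 SE-corners; essential set:

[(2, 5, 0), (2, 8, 1), (3, 4, 0), (5, 3, 0), (5, 7, 3), (7, 2, 0)]
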